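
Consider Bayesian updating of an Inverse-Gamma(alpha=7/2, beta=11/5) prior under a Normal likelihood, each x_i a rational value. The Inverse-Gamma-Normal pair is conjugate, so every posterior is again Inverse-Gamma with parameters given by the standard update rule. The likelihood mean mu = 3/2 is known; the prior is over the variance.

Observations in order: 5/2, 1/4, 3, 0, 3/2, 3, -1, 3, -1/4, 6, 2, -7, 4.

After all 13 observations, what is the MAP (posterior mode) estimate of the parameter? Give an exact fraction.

obs 1: x=5/2 → posterior Inverse-Gamma(4, 27/10)
obs 2: x=1/4 → posterior Inverse-Gamma(9/2, 557/160)
obs 3: x=3 → posterior Inverse-Gamma(5, 737/160)
obs 4: x=0 → posterior Inverse-Gamma(11/2, 917/160)
obs 5: x=3/2 → posterior Inverse-Gamma(6, 917/160)
obs 6: x=3 → posterior Inverse-Gamma(13/2, 1097/160)
obs 7: x=-1 → posterior Inverse-Gamma(7, 1597/160)
obs 8: x=3 → posterior Inverse-Gamma(15/2, 1777/160)
obs 9: x=-1/4 → posterior Inverse-Gamma(8, 1011/80)
obs 10: x=6 → posterior Inverse-Gamma(17/2, 1821/80)
obs 11: x=2 → posterior Inverse-Gamma(9, 1831/80)
obs 12: x=-7 → posterior Inverse-Gamma(19/2, 4721/80)
obs 13: x=4 → posterior Inverse-Gamma(10, 4971/80)

4971/880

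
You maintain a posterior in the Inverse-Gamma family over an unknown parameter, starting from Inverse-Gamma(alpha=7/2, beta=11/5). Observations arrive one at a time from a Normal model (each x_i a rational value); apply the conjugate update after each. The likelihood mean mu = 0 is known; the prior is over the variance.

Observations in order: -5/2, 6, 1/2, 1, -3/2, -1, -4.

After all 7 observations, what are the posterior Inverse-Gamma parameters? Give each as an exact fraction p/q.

obs 1: x=-5/2 → posterior Inverse-Gamma(4, 213/40)
obs 2: x=6 → posterior Inverse-Gamma(9/2, 933/40)
obs 3: x=1/2 → posterior Inverse-Gamma(5, 469/20)
obs 4: x=1 → posterior Inverse-Gamma(11/2, 479/20)
obs 5: x=-3/2 → posterior Inverse-Gamma(6, 1003/40)
obs 6: x=-1 → posterior Inverse-Gamma(13/2, 1023/40)
obs 7: x=-4 → posterior Inverse-Gamma(7, 1343/40)

alpha=7, beta=1343/40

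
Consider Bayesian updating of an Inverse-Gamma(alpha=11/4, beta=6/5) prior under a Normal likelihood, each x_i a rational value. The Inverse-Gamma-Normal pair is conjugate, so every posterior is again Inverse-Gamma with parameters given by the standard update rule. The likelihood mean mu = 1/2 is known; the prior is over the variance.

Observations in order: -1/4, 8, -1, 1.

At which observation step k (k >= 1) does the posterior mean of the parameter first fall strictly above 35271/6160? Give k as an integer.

obs 1: x=-1/4 → posterior Inverse-Gamma(13/4, 237/160)
obs 2: x=8 → posterior Inverse-Gamma(15/4, 4737/160)
obs 3: x=-1 → posterior Inverse-Gamma(17/4, 4917/160)
obs 4: x=1 → posterior Inverse-Gamma(19/4, 4937/160)

k = 2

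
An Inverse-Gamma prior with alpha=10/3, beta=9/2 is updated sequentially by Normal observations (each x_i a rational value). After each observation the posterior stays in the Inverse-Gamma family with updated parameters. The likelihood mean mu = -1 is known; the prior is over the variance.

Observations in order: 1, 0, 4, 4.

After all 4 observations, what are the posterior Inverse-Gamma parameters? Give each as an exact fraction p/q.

obs 1: x=1 → posterior Inverse-Gamma(23/6, 13/2)
obs 2: x=0 → posterior Inverse-Gamma(13/3, 7)
obs 3: x=4 → posterior Inverse-Gamma(29/6, 39/2)
obs 4: x=4 → posterior Inverse-Gamma(16/3, 32)

alpha=16/3, beta=32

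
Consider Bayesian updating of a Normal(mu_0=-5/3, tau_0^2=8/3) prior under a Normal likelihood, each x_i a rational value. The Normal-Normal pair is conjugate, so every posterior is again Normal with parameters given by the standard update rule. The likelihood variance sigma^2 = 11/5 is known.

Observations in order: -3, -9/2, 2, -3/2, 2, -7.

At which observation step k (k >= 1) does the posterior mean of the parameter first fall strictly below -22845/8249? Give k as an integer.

obs 1: x=-3 → posterior Normal(-175/73, 88/73)
obs 2: x=-9/2 → posterior Normal(-355/113, 88/113)
obs 3: x=2 → posterior Normal(-275/153, 88/153)
obs 4: x=-3/2 → posterior Normal(-335/193, 88/193)
obs 5: x=2 → posterior Normal(-255/233, 88/233)
obs 6: x=-7 → posterior Normal(-535/273, 88/273)

k = 2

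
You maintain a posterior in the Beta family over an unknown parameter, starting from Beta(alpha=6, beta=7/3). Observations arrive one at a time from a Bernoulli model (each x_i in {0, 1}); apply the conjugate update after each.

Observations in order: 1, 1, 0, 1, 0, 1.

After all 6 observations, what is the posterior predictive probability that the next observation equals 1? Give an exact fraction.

30/43

obs 1: x=1 → posterior Beta(7, 7/3)
obs 2: x=1 → posterior Beta(8, 7/3)
obs 3: x=0 → posterior Beta(8, 10/3)
obs 4: x=1 → posterior Beta(9, 10/3)
obs 5: x=0 → posterior Beta(9, 13/3)
obs 6: x=1 → posterior Beta(10, 13/3)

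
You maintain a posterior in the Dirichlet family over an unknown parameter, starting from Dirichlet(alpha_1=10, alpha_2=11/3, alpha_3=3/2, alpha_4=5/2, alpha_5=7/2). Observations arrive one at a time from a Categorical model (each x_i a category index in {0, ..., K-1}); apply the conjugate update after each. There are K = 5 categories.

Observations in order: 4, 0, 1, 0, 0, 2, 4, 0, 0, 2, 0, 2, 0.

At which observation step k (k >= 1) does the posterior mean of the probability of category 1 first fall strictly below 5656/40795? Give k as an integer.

k = 13

obs 1: x=4 → posterior Dirichlet(10, 11/3, 3/2, 5/2, 9/2)
obs 2: x=0 → posterior Dirichlet(11, 11/3, 3/2, 5/2, 9/2)
obs 3: x=1 → posterior Dirichlet(11, 14/3, 3/2, 5/2, 9/2)
obs 4: x=0 → posterior Dirichlet(12, 14/3, 3/2, 5/2, 9/2)
obs 5: x=0 → posterior Dirichlet(13, 14/3, 3/2, 5/2, 9/2)
obs 6: x=2 → posterior Dirichlet(13, 14/3, 5/2, 5/2, 9/2)
obs 7: x=4 → posterior Dirichlet(13, 14/3, 5/2, 5/2, 11/2)
obs 8: x=0 → posterior Dirichlet(14, 14/3, 5/2, 5/2, 11/2)
obs 9: x=0 → posterior Dirichlet(15, 14/3, 5/2, 5/2, 11/2)
obs 10: x=2 → posterior Dirichlet(15, 14/3, 7/2, 5/2, 11/2)
obs 11: x=0 → posterior Dirichlet(16, 14/3, 7/2, 5/2, 11/2)
obs 12: x=2 → posterior Dirichlet(16, 14/3, 9/2, 5/2, 11/2)
obs 13: x=0 → posterior Dirichlet(17, 14/3, 9/2, 5/2, 11/2)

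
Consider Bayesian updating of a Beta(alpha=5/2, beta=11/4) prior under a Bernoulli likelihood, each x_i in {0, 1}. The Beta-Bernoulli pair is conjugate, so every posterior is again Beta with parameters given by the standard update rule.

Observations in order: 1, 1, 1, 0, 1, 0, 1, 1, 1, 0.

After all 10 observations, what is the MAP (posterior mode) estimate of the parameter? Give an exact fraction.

34/53

obs 1: x=1 → posterior Beta(7/2, 11/4)
obs 2: x=1 → posterior Beta(9/2, 11/4)
obs 3: x=1 → posterior Beta(11/2, 11/4)
obs 4: x=0 → posterior Beta(11/2, 15/4)
obs 5: x=1 → posterior Beta(13/2, 15/4)
obs 6: x=0 → posterior Beta(13/2, 19/4)
obs 7: x=1 → posterior Beta(15/2, 19/4)
obs 8: x=1 → posterior Beta(17/2, 19/4)
obs 9: x=1 → posterior Beta(19/2, 19/4)
obs 10: x=0 → posterior Beta(19/2, 23/4)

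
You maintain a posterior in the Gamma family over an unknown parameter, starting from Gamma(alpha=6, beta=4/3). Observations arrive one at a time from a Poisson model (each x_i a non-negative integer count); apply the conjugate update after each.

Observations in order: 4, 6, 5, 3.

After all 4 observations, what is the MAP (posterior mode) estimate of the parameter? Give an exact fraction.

obs 1: x=4 → posterior Gamma(10, 7/3)
obs 2: x=6 → posterior Gamma(16, 10/3)
obs 3: x=5 → posterior Gamma(21, 13/3)
obs 4: x=3 → posterior Gamma(24, 16/3)

69/16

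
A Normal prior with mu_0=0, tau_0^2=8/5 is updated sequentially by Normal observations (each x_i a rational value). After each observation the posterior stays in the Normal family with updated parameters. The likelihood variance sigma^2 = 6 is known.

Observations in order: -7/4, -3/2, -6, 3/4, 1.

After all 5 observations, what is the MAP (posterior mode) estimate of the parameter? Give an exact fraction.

-6/7

obs 1: x=-7/4 → posterior Normal(-7/19, 24/19)
obs 2: x=-3/2 → posterior Normal(-13/23, 24/23)
obs 3: x=-6 → posterior Normal(-37/27, 8/9)
obs 4: x=3/4 → posterior Normal(-34/31, 24/31)
obs 5: x=1 → posterior Normal(-6/7, 24/35)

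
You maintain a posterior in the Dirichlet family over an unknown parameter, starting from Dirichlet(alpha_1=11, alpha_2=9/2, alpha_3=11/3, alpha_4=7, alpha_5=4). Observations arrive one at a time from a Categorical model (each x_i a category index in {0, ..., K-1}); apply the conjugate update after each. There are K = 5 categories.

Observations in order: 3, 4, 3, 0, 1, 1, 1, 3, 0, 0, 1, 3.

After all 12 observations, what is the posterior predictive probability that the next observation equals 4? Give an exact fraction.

obs 1: x=3 → posterior Dirichlet(11, 9/2, 11/3, 8, 4)
obs 2: x=4 → posterior Dirichlet(11, 9/2, 11/3, 8, 5)
obs 3: x=3 → posterior Dirichlet(11, 9/2, 11/3, 9, 5)
obs 4: x=0 → posterior Dirichlet(12, 9/2, 11/3, 9, 5)
obs 5: x=1 → posterior Dirichlet(12, 11/2, 11/3, 9, 5)
obs 6: x=1 → posterior Dirichlet(12, 13/2, 11/3, 9, 5)
obs 7: x=1 → posterior Dirichlet(12, 15/2, 11/3, 9, 5)
obs 8: x=3 → posterior Dirichlet(12, 15/2, 11/3, 10, 5)
obs 9: x=0 → posterior Dirichlet(13, 15/2, 11/3, 10, 5)
obs 10: x=0 → posterior Dirichlet(14, 15/2, 11/3, 10, 5)
obs 11: x=1 → posterior Dirichlet(14, 17/2, 11/3, 10, 5)
obs 12: x=3 → posterior Dirichlet(14, 17/2, 11/3, 11, 5)

30/253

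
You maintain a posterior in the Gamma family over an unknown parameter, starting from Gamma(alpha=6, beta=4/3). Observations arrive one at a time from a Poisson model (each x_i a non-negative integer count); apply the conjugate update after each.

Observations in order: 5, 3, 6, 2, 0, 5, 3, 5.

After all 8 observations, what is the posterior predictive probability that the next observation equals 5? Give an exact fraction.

obs 1: x=5 → posterior Gamma(11, 7/3)
obs 2: x=3 → posterior Gamma(14, 10/3)
obs 3: x=6 → posterior Gamma(20, 13/3)
obs 4: x=2 → posterior Gamma(22, 16/3)
obs 5: x=0 → posterior Gamma(22, 19/3)
obs 6: x=5 → posterior Gamma(27, 22/3)
obs 7: x=3 → posterior Gamma(30, 25/3)
obs 8: x=5 → posterior Gamma(35, 28/3)

62571504480296228804803086853280651445488765692868906975232/451302514611022222119906091571193923850834154614488607763201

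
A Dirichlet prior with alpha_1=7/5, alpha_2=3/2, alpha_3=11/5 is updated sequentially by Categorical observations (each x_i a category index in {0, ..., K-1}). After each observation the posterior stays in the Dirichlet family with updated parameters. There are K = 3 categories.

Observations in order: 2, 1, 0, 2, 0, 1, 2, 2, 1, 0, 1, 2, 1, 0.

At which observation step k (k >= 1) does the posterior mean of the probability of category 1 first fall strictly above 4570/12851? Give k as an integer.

obs 1: x=2 → posterior Dirichlet(7/5, 3/2, 16/5)
obs 2: x=1 → posterior Dirichlet(7/5, 5/2, 16/5)
obs 3: x=0 → posterior Dirichlet(12/5, 5/2, 16/5)
obs 4: x=2 → posterior Dirichlet(12/5, 5/2, 21/5)
obs 5: x=0 → posterior Dirichlet(17/5, 5/2, 21/5)
obs 6: x=1 → posterior Dirichlet(17/5, 7/2, 21/5)
obs 7: x=2 → posterior Dirichlet(17/5, 7/2, 26/5)
obs 8: x=2 → posterior Dirichlet(17/5, 7/2, 31/5)
obs 9: x=1 → posterior Dirichlet(17/5, 9/2, 31/5)
obs 10: x=0 → posterior Dirichlet(22/5, 9/2, 31/5)
obs 11: x=1 → posterior Dirichlet(22/5, 11/2, 31/5)
obs 12: x=2 → posterior Dirichlet(22/5, 11/2, 36/5)
obs 13: x=1 → posterior Dirichlet(22/5, 13/2, 36/5)
obs 14: x=0 → posterior Dirichlet(27/5, 13/2, 36/5)

k = 13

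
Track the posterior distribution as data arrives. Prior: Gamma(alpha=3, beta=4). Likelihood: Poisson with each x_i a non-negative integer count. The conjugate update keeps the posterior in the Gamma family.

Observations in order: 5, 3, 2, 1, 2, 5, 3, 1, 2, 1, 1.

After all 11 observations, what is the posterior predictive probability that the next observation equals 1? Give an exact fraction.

obs 1: x=5 → posterior Gamma(8, 5)
obs 2: x=3 → posterior Gamma(11, 6)
obs 3: x=2 → posterior Gamma(13, 7)
obs 4: x=1 → posterior Gamma(14, 8)
obs 5: x=2 → posterior Gamma(16, 9)
obs 6: x=5 → posterior Gamma(21, 10)
obs 7: x=3 → posterior Gamma(24, 11)
obs 8: x=1 → posterior Gamma(25, 12)
obs 9: x=2 → posterior Gamma(27, 13)
obs 10: x=1 → posterior Gamma(28, 14)
obs 11: x=1 → posterior Gamma(29, 15)

370718714516909234225749969482421875/1329227995784915872903807060280344576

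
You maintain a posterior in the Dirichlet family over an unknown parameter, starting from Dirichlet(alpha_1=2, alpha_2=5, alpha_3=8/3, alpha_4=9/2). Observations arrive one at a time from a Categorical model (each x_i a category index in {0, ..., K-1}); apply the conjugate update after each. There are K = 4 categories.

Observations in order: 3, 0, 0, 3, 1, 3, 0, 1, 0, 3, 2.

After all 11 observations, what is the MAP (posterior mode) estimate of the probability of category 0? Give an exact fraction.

obs 1: x=3 → posterior Dirichlet(2, 5, 8/3, 11/2)
obs 2: x=0 → posterior Dirichlet(3, 5, 8/3, 11/2)
obs 3: x=0 → posterior Dirichlet(4, 5, 8/3, 11/2)
obs 4: x=3 → posterior Dirichlet(4, 5, 8/3, 13/2)
obs 5: x=1 → posterior Dirichlet(4, 6, 8/3, 13/2)
obs 6: x=3 → posterior Dirichlet(4, 6, 8/3, 15/2)
obs 7: x=0 → posterior Dirichlet(5, 6, 8/3, 15/2)
obs 8: x=1 → posterior Dirichlet(5, 7, 8/3, 15/2)
obs 9: x=0 → posterior Dirichlet(6, 7, 8/3, 15/2)
obs 10: x=3 → posterior Dirichlet(6, 7, 8/3, 17/2)
obs 11: x=2 → posterior Dirichlet(6, 7, 11/3, 17/2)

30/127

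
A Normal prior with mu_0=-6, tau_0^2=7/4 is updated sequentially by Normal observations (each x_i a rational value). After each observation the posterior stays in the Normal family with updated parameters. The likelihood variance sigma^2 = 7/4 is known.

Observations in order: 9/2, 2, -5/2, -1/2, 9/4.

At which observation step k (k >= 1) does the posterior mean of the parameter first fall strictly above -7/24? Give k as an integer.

k = 2

obs 1: x=9/2 → posterior Normal(-3/4, 7/8)
obs 2: x=2 → posterior Normal(1/6, 7/12)
obs 3: x=-5/2 → posterior Normal(-1/2, 7/16)
obs 4: x=-1/2 → posterior Normal(-1/2, 7/20)
obs 5: x=9/4 → posterior Normal(-1/24, 7/24)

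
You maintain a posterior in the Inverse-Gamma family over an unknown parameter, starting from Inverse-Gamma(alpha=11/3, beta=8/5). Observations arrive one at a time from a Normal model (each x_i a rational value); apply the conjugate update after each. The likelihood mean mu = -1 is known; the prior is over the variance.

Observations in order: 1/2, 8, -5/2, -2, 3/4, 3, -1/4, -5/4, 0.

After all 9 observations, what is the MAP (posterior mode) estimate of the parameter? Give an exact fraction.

obs 1: x=1/2 → posterior Inverse-Gamma(25/6, 109/40)
obs 2: x=8 → posterior Inverse-Gamma(14/3, 1729/40)
obs 3: x=-5/2 → posterior Inverse-Gamma(31/6, 887/20)
obs 4: x=-2 → posterior Inverse-Gamma(17/3, 897/20)
obs 5: x=3/4 → posterior Inverse-Gamma(37/6, 7421/160)
obs 6: x=3 → posterior Inverse-Gamma(20/3, 8701/160)
obs 7: x=-1/4 → posterior Inverse-Gamma(43/6, 4373/80)
obs 8: x=-5/4 → posterior Inverse-Gamma(23/3, 8751/160)
obs 9: x=0 → posterior Inverse-Gamma(49/6, 8831/160)

26493/4400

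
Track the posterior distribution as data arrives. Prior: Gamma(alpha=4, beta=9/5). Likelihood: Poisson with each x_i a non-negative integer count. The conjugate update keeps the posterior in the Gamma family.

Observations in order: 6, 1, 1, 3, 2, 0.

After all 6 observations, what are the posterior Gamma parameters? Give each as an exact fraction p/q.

alpha=17, beta=39/5

obs 1: x=6 → posterior Gamma(10, 14/5)
obs 2: x=1 → posterior Gamma(11, 19/5)
obs 3: x=1 → posterior Gamma(12, 24/5)
obs 4: x=3 → posterior Gamma(15, 29/5)
obs 5: x=2 → posterior Gamma(17, 34/5)
obs 6: x=0 → posterior Gamma(17, 39/5)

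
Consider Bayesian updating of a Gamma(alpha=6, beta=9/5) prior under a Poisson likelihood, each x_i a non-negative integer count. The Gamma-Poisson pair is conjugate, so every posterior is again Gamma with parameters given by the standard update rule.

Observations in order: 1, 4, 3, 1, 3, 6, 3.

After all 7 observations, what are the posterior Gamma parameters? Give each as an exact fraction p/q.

alpha=27, beta=44/5

obs 1: x=1 → posterior Gamma(7, 14/5)
obs 2: x=4 → posterior Gamma(11, 19/5)
obs 3: x=3 → posterior Gamma(14, 24/5)
obs 4: x=1 → posterior Gamma(15, 29/5)
obs 5: x=3 → posterior Gamma(18, 34/5)
obs 6: x=6 → posterior Gamma(24, 39/5)
obs 7: x=3 → posterior Gamma(27, 44/5)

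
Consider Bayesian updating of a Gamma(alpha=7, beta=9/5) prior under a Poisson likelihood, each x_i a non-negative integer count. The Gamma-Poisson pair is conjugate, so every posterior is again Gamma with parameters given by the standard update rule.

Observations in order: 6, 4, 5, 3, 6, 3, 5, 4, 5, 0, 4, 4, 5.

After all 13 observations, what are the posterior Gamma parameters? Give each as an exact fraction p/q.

obs 1: x=6 → posterior Gamma(13, 14/5)
obs 2: x=4 → posterior Gamma(17, 19/5)
obs 3: x=5 → posterior Gamma(22, 24/5)
obs 4: x=3 → posterior Gamma(25, 29/5)
obs 5: x=6 → posterior Gamma(31, 34/5)
obs 6: x=3 → posterior Gamma(34, 39/5)
obs 7: x=5 → posterior Gamma(39, 44/5)
obs 8: x=4 → posterior Gamma(43, 49/5)
obs 9: x=5 → posterior Gamma(48, 54/5)
obs 10: x=0 → posterior Gamma(48, 59/5)
obs 11: x=4 → posterior Gamma(52, 64/5)
obs 12: x=4 → posterior Gamma(56, 69/5)
obs 13: x=5 → posterior Gamma(61, 74/5)

alpha=61, beta=74/5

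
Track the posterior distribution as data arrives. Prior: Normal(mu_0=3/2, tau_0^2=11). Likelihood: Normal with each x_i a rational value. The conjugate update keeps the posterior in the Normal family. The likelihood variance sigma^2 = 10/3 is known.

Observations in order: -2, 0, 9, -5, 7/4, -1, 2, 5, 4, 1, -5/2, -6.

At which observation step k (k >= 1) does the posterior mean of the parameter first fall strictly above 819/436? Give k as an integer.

obs 1: x=-2 → posterior Normal(-51/43, 110/43)
obs 2: x=0 → posterior Normal(-51/76, 55/38)
obs 3: x=9 → posterior Normal(246/109, 110/109)
obs 4: x=-5 → posterior Normal(81/142, 55/71)
obs 5: x=7/4 → posterior Normal(111/140, 22/35)
obs 6: x=-1 → posterior Normal(423/832, 55/104)
obs 7: x=2 → posterior Normal(687/964, 110/241)
obs 8: x=5 → posterior Normal(1347/1096, 55/137)
obs 9: x=4 → posterior Normal(1875/1228, 110/307)
obs 10: x=1 → posterior Normal(2007/1360, 11/34)
obs 11: x=-5/2 → posterior Normal(1677/1492, 110/373)
obs 12: x=-6 → posterior Normal(885/1624, 55/203)

k = 3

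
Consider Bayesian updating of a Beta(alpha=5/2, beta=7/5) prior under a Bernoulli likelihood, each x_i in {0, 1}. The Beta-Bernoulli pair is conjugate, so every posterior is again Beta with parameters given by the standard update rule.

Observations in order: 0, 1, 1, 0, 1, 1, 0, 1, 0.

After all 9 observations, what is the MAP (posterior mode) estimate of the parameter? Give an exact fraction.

obs 1: x=0 → posterior Beta(5/2, 12/5)
obs 2: x=1 → posterior Beta(7/2, 12/5)
obs 3: x=1 → posterior Beta(9/2, 12/5)
obs 4: x=0 → posterior Beta(9/2, 17/5)
obs 5: x=1 → posterior Beta(11/2, 17/5)
obs 6: x=1 → posterior Beta(13/2, 17/5)
obs 7: x=0 → posterior Beta(13/2, 22/5)
obs 8: x=1 → posterior Beta(15/2, 22/5)
obs 9: x=0 → posterior Beta(15/2, 27/5)

65/109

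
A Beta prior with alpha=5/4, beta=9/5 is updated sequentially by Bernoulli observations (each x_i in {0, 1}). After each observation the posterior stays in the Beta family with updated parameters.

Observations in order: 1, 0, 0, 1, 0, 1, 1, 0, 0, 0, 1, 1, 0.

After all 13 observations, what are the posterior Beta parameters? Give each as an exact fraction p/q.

alpha=29/4, beta=44/5

obs 1: x=1 → posterior Beta(9/4, 9/5)
obs 2: x=0 → posterior Beta(9/4, 14/5)
obs 3: x=0 → posterior Beta(9/4, 19/5)
obs 4: x=1 → posterior Beta(13/4, 19/5)
obs 5: x=0 → posterior Beta(13/4, 24/5)
obs 6: x=1 → posterior Beta(17/4, 24/5)
obs 7: x=1 → posterior Beta(21/4, 24/5)
obs 8: x=0 → posterior Beta(21/4, 29/5)
obs 9: x=0 → posterior Beta(21/4, 34/5)
obs 10: x=0 → posterior Beta(21/4, 39/5)
obs 11: x=1 → posterior Beta(25/4, 39/5)
obs 12: x=1 → posterior Beta(29/4, 39/5)
obs 13: x=0 → posterior Beta(29/4, 44/5)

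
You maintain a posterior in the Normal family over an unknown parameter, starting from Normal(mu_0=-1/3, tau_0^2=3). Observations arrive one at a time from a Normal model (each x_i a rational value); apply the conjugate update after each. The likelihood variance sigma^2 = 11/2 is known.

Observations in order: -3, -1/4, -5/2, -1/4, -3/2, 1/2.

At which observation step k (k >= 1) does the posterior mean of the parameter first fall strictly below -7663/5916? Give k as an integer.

k = 3

obs 1: x=-3 → posterior Normal(-65/51, 33/17)
obs 2: x=-1/4 → posterior Normal(-139/138, 33/23)
obs 3: x=-5/2 → posterior Normal(-229/174, 33/29)
obs 4: x=-1/4 → posterior Normal(-17/15, 33/35)
obs 5: x=-3/2 → posterior Normal(-146/123, 33/41)
obs 6: x=1/2 → posterior Normal(-137/141, 33/47)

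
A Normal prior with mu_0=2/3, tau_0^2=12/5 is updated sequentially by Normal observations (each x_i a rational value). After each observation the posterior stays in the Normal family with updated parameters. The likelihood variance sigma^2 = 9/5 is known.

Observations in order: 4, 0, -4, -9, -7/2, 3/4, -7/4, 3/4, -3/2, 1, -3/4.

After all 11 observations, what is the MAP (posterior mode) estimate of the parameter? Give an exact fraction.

obs 1: x=4 → posterior Normal(18/7, 36/35)
obs 2: x=0 → posterior Normal(18/11, 36/55)
obs 3: x=-4 → posterior Normal(2/15, 12/25)
obs 4: x=-9 → posterior Normal(-34/19, 36/95)
obs 5: x=-7/2 → posterior Normal(-48/23, 36/115)
obs 6: x=3/4 → posterior Normal(-5/3, 4/15)
obs 7: x=-7/4 → posterior Normal(-52/31, 36/155)
obs 8: x=3/4 → posterior Normal(-7/5, 36/175)
obs 9: x=-3/2 → posterior Normal(-55/39, 12/65)
obs 10: x=1 → posterior Normal(-51/43, 36/215)
obs 11: x=-3/4 → posterior Normal(-54/47, 36/235)

-54/47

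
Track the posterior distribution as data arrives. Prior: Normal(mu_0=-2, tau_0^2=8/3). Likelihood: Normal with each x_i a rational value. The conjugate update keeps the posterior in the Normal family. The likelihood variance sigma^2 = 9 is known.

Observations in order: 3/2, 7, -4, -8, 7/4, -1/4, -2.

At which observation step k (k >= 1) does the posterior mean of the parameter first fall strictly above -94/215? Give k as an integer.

obs 1: x=3/2 → posterior Normal(-6/5, 72/35)
obs 2: x=7 → posterior Normal(14/43, 72/43)
obs 3: x=-4 → posterior Normal(-6/17, 24/17)
obs 4: x=-8 → posterior Normal(-82/59, 72/59)
obs 5: x=7/4 → posterior Normal(-68/67, 72/67)
obs 6: x=-1/4 → posterior Normal(-14/15, 24/25)
obs 7: x=-2 → posterior Normal(-86/83, 72/83)

k = 2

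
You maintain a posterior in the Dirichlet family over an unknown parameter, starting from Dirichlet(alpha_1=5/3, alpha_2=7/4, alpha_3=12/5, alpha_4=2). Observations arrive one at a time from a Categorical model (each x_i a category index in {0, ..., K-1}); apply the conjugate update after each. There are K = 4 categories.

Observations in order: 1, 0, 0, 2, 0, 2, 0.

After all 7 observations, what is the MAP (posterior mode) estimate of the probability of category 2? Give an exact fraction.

obs 1: x=1 → posterior Dirichlet(5/3, 11/4, 12/5, 2)
obs 2: x=0 → posterior Dirichlet(8/3, 11/4, 12/5, 2)
obs 3: x=0 → posterior Dirichlet(11/3, 11/4, 12/5, 2)
obs 4: x=2 → posterior Dirichlet(11/3, 11/4, 17/5, 2)
obs 5: x=0 → posterior Dirichlet(14/3, 11/4, 17/5, 2)
obs 6: x=2 → posterior Dirichlet(14/3, 11/4, 22/5, 2)
obs 7: x=0 → posterior Dirichlet(17/3, 11/4, 22/5, 2)

204/649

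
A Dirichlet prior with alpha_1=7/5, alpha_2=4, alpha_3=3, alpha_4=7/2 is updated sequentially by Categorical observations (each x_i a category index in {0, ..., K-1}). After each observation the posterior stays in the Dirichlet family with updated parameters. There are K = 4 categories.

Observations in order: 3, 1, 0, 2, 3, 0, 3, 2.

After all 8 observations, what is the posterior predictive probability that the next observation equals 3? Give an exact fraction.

obs 1: x=3 → posterior Dirichlet(7/5, 4, 3, 9/2)
obs 2: x=1 → posterior Dirichlet(7/5, 5, 3, 9/2)
obs 3: x=0 → posterior Dirichlet(12/5, 5, 3, 9/2)
obs 4: x=2 → posterior Dirichlet(12/5, 5, 4, 9/2)
obs 5: x=3 → posterior Dirichlet(12/5, 5, 4, 11/2)
obs 6: x=0 → posterior Dirichlet(17/5, 5, 4, 11/2)
obs 7: x=3 → posterior Dirichlet(17/5, 5, 4, 13/2)
obs 8: x=2 → posterior Dirichlet(17/5, 5, 5, 13/2)

65/199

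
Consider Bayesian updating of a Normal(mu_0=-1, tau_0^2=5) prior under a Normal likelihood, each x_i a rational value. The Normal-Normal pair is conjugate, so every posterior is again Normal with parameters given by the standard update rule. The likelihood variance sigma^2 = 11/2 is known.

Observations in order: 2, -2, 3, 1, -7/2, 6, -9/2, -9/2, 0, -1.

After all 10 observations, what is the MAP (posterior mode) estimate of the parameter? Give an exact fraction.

-46/111

obs 1: x=2 → posterior Normal(3/7, 55/21)
obs 2: x=-2 → posterior Normal(-11/31, 55/31)
obs 3: x=3 → posterior Normal(19/41, 55/41)
obs 4: x=1 → posterior Normal(29/51, 55/51)
obs 5: x=-7/2 → posterior Normal(-6/61, 55/61)
obs 6: x=6 → posterior Normal(54/71, 55/71)
obs 7: x=-9/2 → posterior Normal(1/9, 55/81)
obs 8: x=-9/2 → posterior Normal(-36/91, 55/91)
obs 9: x=0 → posterior Normal(-36/101, 55/101)
obs 10: x=-1 → posterior Normal(-46/111, 55/111)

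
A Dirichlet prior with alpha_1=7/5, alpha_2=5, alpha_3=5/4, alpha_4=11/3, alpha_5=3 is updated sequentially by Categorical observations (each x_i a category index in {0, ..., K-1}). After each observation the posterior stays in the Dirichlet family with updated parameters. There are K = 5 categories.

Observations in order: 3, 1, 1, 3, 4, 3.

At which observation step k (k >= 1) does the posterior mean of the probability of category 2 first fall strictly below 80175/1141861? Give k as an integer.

obs 1: x=3 → posterior Dirichlet(7/5, 5, 5/4, 14/3, 3)
obs 2: x=1 → posterior Dirichlet(7/5, 6, 5/4, 14/3, 3)
obs 3: x=1 → posterior Dirichlet(7/5, 7, 5/4, 14/3, 3)
obs 4: x=3 → posterior Dirichlet(7/5, 7, 5/4, 17/3, 3)
obs 5: x=4 → posterior Dirichlet(7/5, 7, 5/4, 17/3, 4)
obs 6: x=3 → posterior Dirichlet(7/5, 7, 5/4, 20/3, 4)

k = 4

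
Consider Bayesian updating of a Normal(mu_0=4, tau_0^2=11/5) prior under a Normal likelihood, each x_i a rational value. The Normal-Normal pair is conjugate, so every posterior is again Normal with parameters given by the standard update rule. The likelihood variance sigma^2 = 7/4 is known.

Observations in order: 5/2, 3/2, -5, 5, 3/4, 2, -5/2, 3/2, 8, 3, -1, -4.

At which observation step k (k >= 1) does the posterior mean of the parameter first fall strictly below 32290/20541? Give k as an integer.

k = 3

obs 1: x=5/2 → posterior Normal(250/79, 77/79)
obs 2: x=3/2 → posterior Normal(316/123, 77/123)
obs 3: x=-5 → posterior Normal(96/167, 77/167)
obs 4: x=5 → posterior Normal(316/211, 77/211)
obs 5: x=3/4 → posterior Normal(349/255, 77/255)
obs 6: x=2 → posterior Normal(19/13, 77/299)
obs 7: x=-5/2 → posterior Normal(327/343, 11/49)
obs 8: x=3/2 → posterior Normal(131/129, 77/387)
obs 9: x=8 → posterior Normal(745/431, 77/431)
obs 10: x=3 → posterior Normal(877/475, 77/475)
obs 11: x=-1 → posterior Normal(833/519, 77/519)
obs 12: x=-4 → posterior Normal(657/563, 77/563)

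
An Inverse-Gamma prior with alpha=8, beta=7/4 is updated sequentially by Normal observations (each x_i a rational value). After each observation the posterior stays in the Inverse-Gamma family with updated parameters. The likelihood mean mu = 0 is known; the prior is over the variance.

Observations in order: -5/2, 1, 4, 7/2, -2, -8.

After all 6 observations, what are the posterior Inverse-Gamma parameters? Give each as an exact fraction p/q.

obs 1: x=-5/2 → posterior Inverse-Gamma(17/2, 39/8)
obs 2: x=1 → posterior Inverse-Gamma(9, 43/8)
obs 3: x=4 → posterior Inverse-Gamma(19/2, 107/8)
obs 4: x=7/2 → posterior Inverse-Gamma(10, 39/2)
obs 5: x=-2 → posterior Inverse-Gamma(21/2, 43/2)
obs 6: x=-8 → posterior Inverse-Gamma(11, 107/2)

alpha=11, beta=107/2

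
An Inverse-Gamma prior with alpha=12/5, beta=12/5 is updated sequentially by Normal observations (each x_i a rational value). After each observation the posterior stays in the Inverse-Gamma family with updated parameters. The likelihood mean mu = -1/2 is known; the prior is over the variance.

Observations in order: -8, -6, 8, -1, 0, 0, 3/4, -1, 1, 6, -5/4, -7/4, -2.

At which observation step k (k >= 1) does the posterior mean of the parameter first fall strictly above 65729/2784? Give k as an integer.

obs 1: x=-8 → posterior Inverse-Gamma(29/10, 1221/40)
obs 2: x=-6 → posterior Inverse-Gamma(17/5, 913/20)
obs 3: x=8 → posterior Inverse-Gamma(39/10, 3271/40)
obs 4: x=-1 → posterior Inverse-Gamma(22/5, 819/10)
obs 5: x=0 → posterior Inverse-Gamma(49/10, 3281/40)
obs 6: x=0 → posterior Inverse-Gamma(27/5, 1643/20)
obs 7: x=3/4 → posterior Inverse-Gamma(59/10, 13269/160)
obs 8: x=-1 → posterior Inverse-Gamma(32/5, 13289/160)
obs 9: x=1 → posterior Inverse-Gamma(69/10, 13469/160)
obs 10: x=6 → posterior Inverse-Gamma(37/5, 16849/160)
obs 11: x=-5/4 → posterior Inverse-Gamma(79/10, 8447/80)
obs 12: x=-7/4 → posterior Inverse-Gamma(42/5, 17019/160)
obs 13: x=-2 → posterior Inverse-Gamma(89/10, 17199/160)

k = 3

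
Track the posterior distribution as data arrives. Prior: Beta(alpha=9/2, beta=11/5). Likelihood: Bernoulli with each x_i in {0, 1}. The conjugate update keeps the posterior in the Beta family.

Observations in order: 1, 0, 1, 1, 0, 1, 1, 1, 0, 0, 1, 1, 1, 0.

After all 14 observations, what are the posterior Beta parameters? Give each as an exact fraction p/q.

alpha=27/2, beta=36/5

obs 1: x=1 → posterior Beta(11/2, 11/5)
obs 2: x=0 → posterior Beta(11/2, 16/5)
obs 3: x=1 → posterior Beta(13/2, 16/5)
obs 4: x=1 → posterior Beta(15/2, 16/5)
obs 5: x=0 → posterior Beta(15/2, 21/5)
obs 6: x=1 → posterior Beta(17/2, 21/5)
obs 7: x=1 → posterior Beta(19/2, 21/5)
obs 8: x=1 → posterior Beta(21/2, 21/5)
obs 9: x=0 → posterior Beta(21/2, 26/5)
obs 10: x=0 → posterior Beta(21/2, 31/5)
obs 11: x=1 → posterior Beta(23/2, 31/5)
obs 12: x=1 → posterior Beta(25/2, 31/5)
obs 13: x=1 → posterior Beta(27/2, 31/5)
obs 14: x=0 → posterior Beta(27/2, 36/5)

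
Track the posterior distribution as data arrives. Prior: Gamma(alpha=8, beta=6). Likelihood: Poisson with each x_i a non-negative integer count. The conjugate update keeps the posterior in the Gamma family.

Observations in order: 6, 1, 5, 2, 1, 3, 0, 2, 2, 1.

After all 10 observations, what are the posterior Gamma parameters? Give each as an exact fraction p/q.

obs 1: x=6 → posterior Gamma(14, 7)
obs 2: x=1 → posterior Gamma(15, 8)
obs 3: x=5 → posterior Gamma(20, 9)
obs 4: x=2 → posterior Gamma(22, 10)
obs 5: x=1 → posterior Gamma(23, 11)
obs 6: x=3 → posterior Gamma(26, 12)
obs 7: x=0 → posterior Gamma(26, 13)
obs 8: x=2 → posterior Gamma(28, 14)
obs 9: x=2 → posterior Gamma(30, 15)
obs 10: x=1 → posterior Gamma(31, 16)

alpha=31, beta=16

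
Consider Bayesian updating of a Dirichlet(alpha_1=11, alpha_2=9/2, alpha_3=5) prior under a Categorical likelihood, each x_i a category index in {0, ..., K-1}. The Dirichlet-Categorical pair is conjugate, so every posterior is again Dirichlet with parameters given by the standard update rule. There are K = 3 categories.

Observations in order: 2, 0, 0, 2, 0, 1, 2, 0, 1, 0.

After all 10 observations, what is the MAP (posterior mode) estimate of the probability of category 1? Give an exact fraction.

obs 1: x=2 → posterior Dirichlet(11, 9/2, 6)
obs 2: x=0 → posterior Dirichlet(12, 9/2, 6)
obs 3: x=0 → posterior Dirichlet(13, 9/2, 6)
obs 4: x=2 → posterior Dirichlet(13, 9/2, 7)
obs 5: x=0 → posterior Dirichlet(14, 9/2, 7)
obs 6: x=1 → posterior Dirichlet(14, 11/2, 7)
obs 7: x=2 → posterior Dirichlet(14, 11/2, 8)
obs 8: x=0 → posterior Dirichlet(15, 11/2, 8)
obs 9: x=1 → posterior Dirichlet(15, 13/2, 8)
obs 10: x=0 → posterior Dirichlet(16, 13/2, 8)

1/5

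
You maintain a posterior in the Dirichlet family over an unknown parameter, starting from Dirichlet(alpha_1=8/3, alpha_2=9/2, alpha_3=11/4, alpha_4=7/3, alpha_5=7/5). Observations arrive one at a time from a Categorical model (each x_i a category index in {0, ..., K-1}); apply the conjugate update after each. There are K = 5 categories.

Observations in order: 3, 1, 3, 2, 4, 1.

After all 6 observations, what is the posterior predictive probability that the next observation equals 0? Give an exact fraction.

160/1179

obs 1: x=3 → posterior Dirichlet(8/3, 9/2, 11/4, 10/3, 7/5)
obs 2: x=1 → posterior Dirichlet(8/3, 11/2, 11/4, 10/3, 7/5)
obs 3: x=3 → posterior Dirichlet(8/3, 11/2, 11/4, 13/3, 7/5)
obs 4: x=2 → posterior Dirichlet(8/3, 11/2, 15/4, 13/3, 7/5)
obs 5: x=4 → posterior Dirichlet(8/3, 11/2, 15/4, 13/3, 12/5)
obs 6: x=1 → posterior Dirichlet(8/3, 13/2, 15/4, 13/3, 12/5)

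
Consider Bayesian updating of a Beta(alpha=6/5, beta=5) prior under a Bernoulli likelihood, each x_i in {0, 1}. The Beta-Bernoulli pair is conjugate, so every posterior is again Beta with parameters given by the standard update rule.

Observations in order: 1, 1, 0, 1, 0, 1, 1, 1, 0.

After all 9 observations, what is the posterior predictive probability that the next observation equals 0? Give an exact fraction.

obs 1: x=1 → posterior Beta(11/5, 5)
obs 2: x=1 → posterior Beta(16/5, 5)
obs 3: x=0 → posterior Beta(16/5, 6)
obs 4: x=1 → posterior Beta(21/5, 6)
obs 5: x=0 → posterior Beta(21/5, 7)
obs 6: x=1 → posterior Beta(26/5, 7)
obs 7: x=1 → posterior Beta(31/5, 7)
obs 8: x=1 → posterior Beta(36/5, 7)
obs 9: x=0 → posterior Beta(36/5, 8)

10/19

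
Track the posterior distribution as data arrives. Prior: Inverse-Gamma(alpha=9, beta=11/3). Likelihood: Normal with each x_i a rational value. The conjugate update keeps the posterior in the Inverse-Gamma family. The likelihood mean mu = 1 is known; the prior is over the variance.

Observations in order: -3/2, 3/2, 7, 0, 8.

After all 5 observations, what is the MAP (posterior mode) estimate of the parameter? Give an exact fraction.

obs 1: x=-3/2 → posterior Inverse-Gamma(19/2, 163/24)
obs 2: x=3/2 → posterior Inverse-Gamma(10, 83/12)
obs 3: x=7 → posterior Inverse-Gamma(21/2, 299/12)
obs 4: x=0 → posterior Inverse-Gamma(11, 305/12)
obs 5: x=8 → posterior Inverse-Gamma(23/2, 599/12)

599/150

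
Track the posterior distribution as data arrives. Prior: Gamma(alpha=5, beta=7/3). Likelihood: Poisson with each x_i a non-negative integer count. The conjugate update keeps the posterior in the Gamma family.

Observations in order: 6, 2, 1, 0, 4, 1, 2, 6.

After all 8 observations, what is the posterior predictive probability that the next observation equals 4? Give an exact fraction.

obs 1: x=6 → posterior Gamma(11, 10/3)
obs 2: x=2 → posterior Gamma(13, 13/3)
obs 3: x=1 → posterior Gamma(14, 16/3)
obs 4: x=0 → posterior Gamma(14, 19/3)
obs 5: x=4 → posterior Gamma(18, 22/3)
obs 6: x=1 → posterior Gamma(19, 25/3)
obs 7: x=2 → posterior Gamma(21, 28/3)
obs 8: x=6 → posterior Gamma(27, 31/3)

41028020024720707809680232987794551712459036355/299120672332806228664106719451209941853702979584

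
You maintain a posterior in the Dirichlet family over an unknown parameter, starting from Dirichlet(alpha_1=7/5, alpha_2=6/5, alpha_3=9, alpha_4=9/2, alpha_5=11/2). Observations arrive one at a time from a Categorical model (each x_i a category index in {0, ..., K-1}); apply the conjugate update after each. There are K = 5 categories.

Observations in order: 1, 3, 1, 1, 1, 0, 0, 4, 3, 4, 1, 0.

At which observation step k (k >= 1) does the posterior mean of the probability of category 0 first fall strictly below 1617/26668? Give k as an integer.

obs 1: x=1 → posterior Dirichlet(7/5, 11/5, 9, 9/2, 11/2)
obs 2: x=3 → posterior Dirichlet(7/5, 11/5, 9, 11/2, 11/2)
obs 3: x=1 → posterior Dirichlet(7/5, 16/5, 9, 11/2, 11/2)
obs 4: x=1 → posterior Dirichlet(7/5, 21/5, 9, 11/2, 11/2)
obs 5: x=1 → posterior Dirichlet(7/5, 26/5, 9, 11/2, 11/2)
obs 6: x=0 → posterior Dirichlet(12/5, 26/5, 9, 11/2, 11/2)
obs 7: x=0 → posterior Dirichlet(17/5, 26/5, 9, 11/2, 11/2)
obs 8: x=4 → posterior Dirichlet(17/5, 26/5, 9, 11/2, 13/2)
obs 9: x=3 → posterior Dirichlet(17/5, 26/5, 9, 13/2, 13/2)
obs 10: x=4 → posterior Dirichlet(17/5, 26/5, 9, 13/2, 15/2)
obs 11: x=1 → posterior Dirichlet(17/5, 31/5, 9, 13/2, 15/2)
obs 12: x=0 → posterior Dirichlet(22/5, 31/5, 9, 13/2, 15/2)

k = 2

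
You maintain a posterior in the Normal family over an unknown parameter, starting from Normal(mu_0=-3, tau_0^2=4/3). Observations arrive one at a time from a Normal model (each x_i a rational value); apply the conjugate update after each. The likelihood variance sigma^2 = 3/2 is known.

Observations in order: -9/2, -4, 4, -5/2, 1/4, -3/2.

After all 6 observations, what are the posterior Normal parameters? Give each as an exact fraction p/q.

obs 1: x=-9/2 → posterior Normal(-63/17, 12/17)
obs 2: x=-4 → posterior Normal(-19/5, 12/25)
obs 3: x=4 → posterior Normal(-21/11, 4/11)
obs 4: x=-5/2 → posterior Normal(-83/41, 12/41)
obs 5: x=1/4 → posterior Normal(-81/49, 12/49)
obs 6: x=-3/2 → posterior Normal(-31/19, 4/19)

mu_0=-31/19, tau_0^2=4/19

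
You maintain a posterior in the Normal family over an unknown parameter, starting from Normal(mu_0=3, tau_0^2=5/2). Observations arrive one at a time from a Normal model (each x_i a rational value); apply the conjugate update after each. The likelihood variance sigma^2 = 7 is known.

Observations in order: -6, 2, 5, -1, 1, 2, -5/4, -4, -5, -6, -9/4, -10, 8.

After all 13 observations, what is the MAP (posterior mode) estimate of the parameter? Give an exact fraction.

obs 1: x=-6 → posterior Normal(12/19, 35/19)
obs 2: x=2 → posterior Normal(11/12, 35/24)
obs 3: x=5 → posterior Normal(47/29, 35/29)
obs 4: x=-1 → posterior Normal(21/17, 35/34)
obs 5: x=1 → posterior Normal(47/39, 35/39)
obs 6: x=2 → posterior Normal(57/44, 35/44)
obs 7: x=-5/4 → posterior Normal(29/28, 5/7)
obs 8: x=-4 → posterior Normal(41/72, 35/54)
obs 9: x=-5 → posterior Normal(23/236, 35/59)
obs 10: x=-6 → posterior Normal(-97/256, 35/64)
obs 11: x=-9/4 → posterior Normal(-71/138, 35/69)
obs 12: x=-10 → posterior Normal(-171/148, 35/74)
obs 13: x=8 → posterior Normal(-91/158, 35/79)

-91/158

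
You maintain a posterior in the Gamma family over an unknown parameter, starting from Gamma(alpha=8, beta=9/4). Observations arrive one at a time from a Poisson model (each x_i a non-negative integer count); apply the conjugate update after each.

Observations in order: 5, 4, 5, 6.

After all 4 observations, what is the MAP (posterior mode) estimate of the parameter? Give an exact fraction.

108/25

obs 1: x=5 → posterior Gamma(13, 13/4)
obs 2: x=4 → posterior Gamma(17, 17/4)
obs 3: x=5 → posterior Gamma(22, 21/4)
obs 4: x=6 → posterior Gamma(28, 25/4)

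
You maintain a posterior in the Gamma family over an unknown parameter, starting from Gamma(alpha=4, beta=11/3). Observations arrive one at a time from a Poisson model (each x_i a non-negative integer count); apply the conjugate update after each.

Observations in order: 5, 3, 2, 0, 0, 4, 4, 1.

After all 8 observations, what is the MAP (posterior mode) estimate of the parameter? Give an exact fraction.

obs 1: x=5 → posterior Gamma(9, 14/3)
obs 2: x=3 → posterior Gamma(12, 17/3)
obs 3: x=2 → posterior Gamma(14, 20/3)
obs 4: x=0 → posterior Gamma(14, 23/3)
obs 5: x=0 → posterior Gamma(14, 26/3)
obs 6: x=4 → posterior Gamma(18, 29/3)
obs 7: x=4 → posterior Gamma(22, 32/3)
obs 8: x=1 → posterior Gamma(23, 35/3)

66/35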